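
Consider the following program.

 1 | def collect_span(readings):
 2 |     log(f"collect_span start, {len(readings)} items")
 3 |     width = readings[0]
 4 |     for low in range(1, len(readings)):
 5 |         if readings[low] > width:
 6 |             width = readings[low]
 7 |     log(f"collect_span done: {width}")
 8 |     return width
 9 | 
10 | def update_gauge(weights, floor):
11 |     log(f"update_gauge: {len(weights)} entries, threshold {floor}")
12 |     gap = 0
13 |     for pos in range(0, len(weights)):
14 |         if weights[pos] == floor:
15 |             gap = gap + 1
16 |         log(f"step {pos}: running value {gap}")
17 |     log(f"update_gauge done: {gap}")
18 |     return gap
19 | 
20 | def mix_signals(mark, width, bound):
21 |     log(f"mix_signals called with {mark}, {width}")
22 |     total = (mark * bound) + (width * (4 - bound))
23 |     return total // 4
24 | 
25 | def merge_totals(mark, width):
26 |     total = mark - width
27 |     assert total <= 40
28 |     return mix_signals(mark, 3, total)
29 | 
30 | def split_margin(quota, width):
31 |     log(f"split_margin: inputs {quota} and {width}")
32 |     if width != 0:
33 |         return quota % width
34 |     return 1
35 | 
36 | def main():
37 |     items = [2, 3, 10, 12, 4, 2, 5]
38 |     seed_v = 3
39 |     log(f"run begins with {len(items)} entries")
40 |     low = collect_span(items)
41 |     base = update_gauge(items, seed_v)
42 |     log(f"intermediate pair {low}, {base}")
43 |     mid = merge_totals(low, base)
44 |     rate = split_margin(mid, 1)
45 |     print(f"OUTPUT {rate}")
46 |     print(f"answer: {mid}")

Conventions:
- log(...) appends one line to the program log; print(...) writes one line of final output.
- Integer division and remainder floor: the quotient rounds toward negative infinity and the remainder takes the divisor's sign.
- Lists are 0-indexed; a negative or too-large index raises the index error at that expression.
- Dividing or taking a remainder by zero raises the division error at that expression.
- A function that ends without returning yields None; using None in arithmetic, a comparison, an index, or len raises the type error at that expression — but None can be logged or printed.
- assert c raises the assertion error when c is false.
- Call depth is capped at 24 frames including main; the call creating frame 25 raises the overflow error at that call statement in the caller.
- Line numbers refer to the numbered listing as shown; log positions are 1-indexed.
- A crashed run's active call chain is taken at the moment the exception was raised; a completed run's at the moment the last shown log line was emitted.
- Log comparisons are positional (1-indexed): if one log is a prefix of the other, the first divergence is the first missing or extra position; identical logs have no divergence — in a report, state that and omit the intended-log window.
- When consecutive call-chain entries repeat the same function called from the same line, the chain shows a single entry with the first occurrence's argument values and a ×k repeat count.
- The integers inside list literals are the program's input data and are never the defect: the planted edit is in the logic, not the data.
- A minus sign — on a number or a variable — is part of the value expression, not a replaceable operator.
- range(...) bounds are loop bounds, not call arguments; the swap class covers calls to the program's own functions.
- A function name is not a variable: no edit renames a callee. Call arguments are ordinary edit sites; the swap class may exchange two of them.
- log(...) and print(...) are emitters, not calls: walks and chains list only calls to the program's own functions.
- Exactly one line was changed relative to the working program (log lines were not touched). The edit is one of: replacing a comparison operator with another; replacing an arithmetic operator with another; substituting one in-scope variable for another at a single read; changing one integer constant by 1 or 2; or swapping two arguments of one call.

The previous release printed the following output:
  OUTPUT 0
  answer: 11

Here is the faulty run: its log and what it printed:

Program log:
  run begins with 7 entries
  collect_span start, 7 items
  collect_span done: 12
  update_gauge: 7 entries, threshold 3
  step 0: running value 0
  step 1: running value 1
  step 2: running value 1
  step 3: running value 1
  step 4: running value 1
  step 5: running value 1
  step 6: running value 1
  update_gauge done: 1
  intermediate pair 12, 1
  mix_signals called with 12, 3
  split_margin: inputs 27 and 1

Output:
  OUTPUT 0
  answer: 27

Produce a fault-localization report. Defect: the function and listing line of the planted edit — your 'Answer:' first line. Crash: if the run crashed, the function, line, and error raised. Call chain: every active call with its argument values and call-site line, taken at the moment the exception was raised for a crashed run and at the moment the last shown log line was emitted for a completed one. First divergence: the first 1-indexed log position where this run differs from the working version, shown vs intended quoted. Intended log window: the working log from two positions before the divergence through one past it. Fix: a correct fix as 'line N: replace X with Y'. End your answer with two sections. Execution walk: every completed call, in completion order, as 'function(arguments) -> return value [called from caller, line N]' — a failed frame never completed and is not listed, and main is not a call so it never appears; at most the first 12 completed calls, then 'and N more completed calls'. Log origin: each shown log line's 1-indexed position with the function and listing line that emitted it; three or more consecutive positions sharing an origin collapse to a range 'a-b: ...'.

Answer: the defect is in merge_totals at line 28.
Key fact: Everything matches until log position 14, which reads 'mix_signals called with 12, 3' in place of 'mix_signals called with 12, 11'.
Call chain: main -> split_margin(27, 1) (called at line 44).
First divergence: position 14 — the shown line 'mix_signals called with 12, 3' should read 'mix_signals called with 12, 11'.
Intended log window:
  12: update_gauge done: 1
  13: intermediate pair 12, 1
  14: mix_signals called with 12, 11
  15: split_margin: inputs 11 and 1
Execution walk:
  collect_span([2, 3, 10, 12, 4, 2, 5]) -> 12  [called from main, line 40]
  update_gauge([2, 3, 10, 12, 4, 2, 5], 3) -> 1  [called from main, line 41]
  mix_signals(12, 3, 11) -> 27  [called from merge_totals, line 28]
  merge_totals(12, 1) -> 27  [called from main, line 43]
  split_margin(27, 1) -> 0  [called from main, line 44]
Log origins:
  1: from main, line 39
  2: from collect_span, line 2
  3: from collect_span, line 7
  4: from update_gauge, line 11
  5-11: from update_gauge, line 16
  12: from update_gauge, line 17
  13: from main, line 42
  14: from mix_signals, line 21
  15: from split_margin, line 31
A correct fix: line 28: replace `mix_signals(mark, 3, total)` with `mix_signals(mark, total, 3)`.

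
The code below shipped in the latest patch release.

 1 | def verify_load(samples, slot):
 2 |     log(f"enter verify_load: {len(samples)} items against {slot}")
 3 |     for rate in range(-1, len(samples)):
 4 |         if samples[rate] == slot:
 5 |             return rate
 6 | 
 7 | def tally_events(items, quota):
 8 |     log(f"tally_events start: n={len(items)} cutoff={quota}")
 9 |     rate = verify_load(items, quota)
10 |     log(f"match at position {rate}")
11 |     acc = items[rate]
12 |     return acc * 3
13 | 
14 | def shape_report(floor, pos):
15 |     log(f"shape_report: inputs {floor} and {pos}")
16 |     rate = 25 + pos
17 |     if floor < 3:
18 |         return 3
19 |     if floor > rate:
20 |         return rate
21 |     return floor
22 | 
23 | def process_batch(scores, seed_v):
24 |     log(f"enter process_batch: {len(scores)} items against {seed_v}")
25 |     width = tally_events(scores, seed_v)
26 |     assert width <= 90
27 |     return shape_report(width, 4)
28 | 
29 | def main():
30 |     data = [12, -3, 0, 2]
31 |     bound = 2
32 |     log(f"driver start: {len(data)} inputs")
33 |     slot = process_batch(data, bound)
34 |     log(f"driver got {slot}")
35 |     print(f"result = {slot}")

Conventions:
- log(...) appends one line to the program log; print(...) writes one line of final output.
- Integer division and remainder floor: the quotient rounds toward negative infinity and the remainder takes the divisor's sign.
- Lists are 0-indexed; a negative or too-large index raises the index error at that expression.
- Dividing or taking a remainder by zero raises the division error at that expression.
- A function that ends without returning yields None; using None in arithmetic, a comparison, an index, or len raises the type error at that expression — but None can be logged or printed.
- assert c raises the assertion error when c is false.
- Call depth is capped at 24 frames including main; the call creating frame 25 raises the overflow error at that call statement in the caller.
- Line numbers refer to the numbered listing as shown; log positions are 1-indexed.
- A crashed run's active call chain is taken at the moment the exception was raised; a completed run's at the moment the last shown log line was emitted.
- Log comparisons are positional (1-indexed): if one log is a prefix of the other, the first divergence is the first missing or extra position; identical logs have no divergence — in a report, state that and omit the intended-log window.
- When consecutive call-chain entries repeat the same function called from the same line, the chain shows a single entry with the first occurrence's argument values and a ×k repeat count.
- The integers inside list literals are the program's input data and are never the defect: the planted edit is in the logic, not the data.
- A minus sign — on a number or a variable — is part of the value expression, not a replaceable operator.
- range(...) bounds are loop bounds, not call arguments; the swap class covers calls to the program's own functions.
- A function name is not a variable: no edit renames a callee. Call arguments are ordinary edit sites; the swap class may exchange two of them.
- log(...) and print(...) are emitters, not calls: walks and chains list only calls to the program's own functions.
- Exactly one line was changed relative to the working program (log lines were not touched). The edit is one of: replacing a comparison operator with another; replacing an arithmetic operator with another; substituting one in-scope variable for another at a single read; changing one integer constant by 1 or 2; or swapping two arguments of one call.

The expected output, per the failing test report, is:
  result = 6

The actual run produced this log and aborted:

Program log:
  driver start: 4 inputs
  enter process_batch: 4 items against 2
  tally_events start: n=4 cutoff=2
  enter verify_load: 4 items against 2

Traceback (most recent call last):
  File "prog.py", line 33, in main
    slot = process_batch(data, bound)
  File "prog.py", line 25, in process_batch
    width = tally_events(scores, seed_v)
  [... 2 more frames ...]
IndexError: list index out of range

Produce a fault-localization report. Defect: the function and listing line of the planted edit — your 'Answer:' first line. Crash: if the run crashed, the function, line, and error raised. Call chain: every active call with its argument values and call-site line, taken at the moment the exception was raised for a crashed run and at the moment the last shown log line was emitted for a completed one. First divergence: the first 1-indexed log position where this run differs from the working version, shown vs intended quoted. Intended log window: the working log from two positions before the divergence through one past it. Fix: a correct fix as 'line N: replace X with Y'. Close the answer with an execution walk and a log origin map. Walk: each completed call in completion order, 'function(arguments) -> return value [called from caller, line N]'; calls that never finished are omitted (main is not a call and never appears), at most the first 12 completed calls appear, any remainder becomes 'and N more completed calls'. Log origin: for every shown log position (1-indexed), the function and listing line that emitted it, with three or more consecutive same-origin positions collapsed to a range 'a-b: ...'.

Answer: the defect is in verify_load at line 3.
The tell: The faulty run's log stops after 4 lines; the working version's next line would be 'match at position 3'.
Crash: verify_load, line 4, IndexError.
Call chain: main -> process_batch([12, -3, 0, 2], 2) (called at line 33) -> tally_events([12, -3, 0, 2], 2) (called at line 25) -> verify_load([12, -3, 0, 2], 2) (called at line 9).
First divergence: position 5 (shown log ended at 4 lines; the working version continues: 'match at position 3').
Intended log window:
  3: tally_events start: n=4 cutoff=2
  4: enter verify_load: 4 items against 2
  5: match at position 3
  6: shape_report: inputs 6 and 4
Execution walk:
  (no call completed)
Origin of each log line:
  1: logged in main at line 32
  2: logged in process_batch at line 24
  3: logged in tally_events at line 8
  4: logged in verify_load at line 2
A correct fix: line 3: replace `-1` with `0`.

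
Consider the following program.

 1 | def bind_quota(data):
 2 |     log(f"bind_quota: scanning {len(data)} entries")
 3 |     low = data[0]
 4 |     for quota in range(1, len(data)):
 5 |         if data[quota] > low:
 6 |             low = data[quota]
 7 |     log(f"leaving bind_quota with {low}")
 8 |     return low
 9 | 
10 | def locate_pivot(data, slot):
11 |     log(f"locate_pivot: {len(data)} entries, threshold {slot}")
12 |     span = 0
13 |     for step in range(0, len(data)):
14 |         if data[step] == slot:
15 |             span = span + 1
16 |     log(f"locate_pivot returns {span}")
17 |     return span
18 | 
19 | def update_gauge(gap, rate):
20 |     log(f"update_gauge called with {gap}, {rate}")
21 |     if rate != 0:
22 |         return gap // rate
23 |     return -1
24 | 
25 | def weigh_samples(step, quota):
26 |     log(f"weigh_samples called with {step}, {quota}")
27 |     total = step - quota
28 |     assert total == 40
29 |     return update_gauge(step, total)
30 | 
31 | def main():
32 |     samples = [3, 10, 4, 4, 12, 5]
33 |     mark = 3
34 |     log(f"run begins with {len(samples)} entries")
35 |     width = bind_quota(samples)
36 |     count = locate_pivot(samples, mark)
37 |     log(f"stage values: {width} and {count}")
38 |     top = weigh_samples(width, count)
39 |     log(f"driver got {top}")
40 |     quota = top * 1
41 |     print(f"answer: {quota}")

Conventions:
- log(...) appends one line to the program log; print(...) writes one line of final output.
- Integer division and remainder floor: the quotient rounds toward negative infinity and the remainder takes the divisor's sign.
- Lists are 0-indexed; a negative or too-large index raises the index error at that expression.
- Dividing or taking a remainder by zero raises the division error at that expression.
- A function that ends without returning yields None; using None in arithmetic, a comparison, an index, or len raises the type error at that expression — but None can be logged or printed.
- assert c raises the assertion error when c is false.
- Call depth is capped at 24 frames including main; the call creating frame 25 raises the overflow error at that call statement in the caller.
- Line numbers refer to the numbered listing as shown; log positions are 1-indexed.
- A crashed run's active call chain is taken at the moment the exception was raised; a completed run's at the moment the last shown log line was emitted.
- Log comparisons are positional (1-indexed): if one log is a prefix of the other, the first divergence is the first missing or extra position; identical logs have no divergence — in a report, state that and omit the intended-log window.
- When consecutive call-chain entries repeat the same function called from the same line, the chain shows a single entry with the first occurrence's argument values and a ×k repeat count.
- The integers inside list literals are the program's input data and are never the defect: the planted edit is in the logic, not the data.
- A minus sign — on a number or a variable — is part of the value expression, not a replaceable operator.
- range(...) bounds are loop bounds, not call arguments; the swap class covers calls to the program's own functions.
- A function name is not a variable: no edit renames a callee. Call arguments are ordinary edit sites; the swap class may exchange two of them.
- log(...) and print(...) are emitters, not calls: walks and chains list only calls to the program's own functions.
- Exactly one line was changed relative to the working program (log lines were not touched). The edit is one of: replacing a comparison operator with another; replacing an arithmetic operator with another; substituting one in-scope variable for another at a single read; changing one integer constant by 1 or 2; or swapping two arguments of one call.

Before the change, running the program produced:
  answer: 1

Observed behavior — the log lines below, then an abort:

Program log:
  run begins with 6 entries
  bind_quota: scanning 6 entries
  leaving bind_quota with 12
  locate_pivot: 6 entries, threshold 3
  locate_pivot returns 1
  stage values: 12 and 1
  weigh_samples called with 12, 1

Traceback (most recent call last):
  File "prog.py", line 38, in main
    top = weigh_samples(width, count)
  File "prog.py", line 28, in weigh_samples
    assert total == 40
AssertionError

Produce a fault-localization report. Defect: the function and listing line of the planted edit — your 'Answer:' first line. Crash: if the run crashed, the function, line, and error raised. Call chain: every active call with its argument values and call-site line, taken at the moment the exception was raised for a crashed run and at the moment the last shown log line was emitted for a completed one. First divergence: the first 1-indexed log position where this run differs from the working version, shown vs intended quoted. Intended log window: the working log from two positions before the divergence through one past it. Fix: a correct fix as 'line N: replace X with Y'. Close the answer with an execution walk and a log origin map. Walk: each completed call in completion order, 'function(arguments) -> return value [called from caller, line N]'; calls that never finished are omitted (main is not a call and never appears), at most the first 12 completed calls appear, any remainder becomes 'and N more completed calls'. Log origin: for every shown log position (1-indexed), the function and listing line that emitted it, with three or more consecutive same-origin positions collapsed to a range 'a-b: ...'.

Answer: the defect is in weigh_samples at line 28.
Key fact: The faulty run's log stops after 7 lines; the working version's next line would be 'update_gauge called with 12, 11'.
Crash: weigh_samples, line 28, AssertionError.
Call chain: main -> weigh_samples(12, 1) (called at line 38).
First divergence: position 8 — after 7 matching lines the faulty run goes silent; intended next line 'update_gauge called with 12, 11'.
Intended log window:
  6: stage values: 12 and 1
  7: weigh_samples called with 12, 1
  8: update_gauge called with 12, 11
  9: driver got 1
Execution walk:
  bind_quota([3, 10, 4, 4, 12, 5]) -> 12  [called from main, line 35]
  locate_pivot([3, 10, 4, 4, 12, 5], 3) -> 1  [called from main, line 36]
Log origin:
  1 — main, line 34
  2 — bind_quota, line 2
  3 — bind_quota, line 7
  4 — locate_pivot, line 11
  5 — locate_pivot, line 16
  6 — main, line 37
  7 — weigh_samples, line 26
A correct fix: line 28: replace `==` with `<=`.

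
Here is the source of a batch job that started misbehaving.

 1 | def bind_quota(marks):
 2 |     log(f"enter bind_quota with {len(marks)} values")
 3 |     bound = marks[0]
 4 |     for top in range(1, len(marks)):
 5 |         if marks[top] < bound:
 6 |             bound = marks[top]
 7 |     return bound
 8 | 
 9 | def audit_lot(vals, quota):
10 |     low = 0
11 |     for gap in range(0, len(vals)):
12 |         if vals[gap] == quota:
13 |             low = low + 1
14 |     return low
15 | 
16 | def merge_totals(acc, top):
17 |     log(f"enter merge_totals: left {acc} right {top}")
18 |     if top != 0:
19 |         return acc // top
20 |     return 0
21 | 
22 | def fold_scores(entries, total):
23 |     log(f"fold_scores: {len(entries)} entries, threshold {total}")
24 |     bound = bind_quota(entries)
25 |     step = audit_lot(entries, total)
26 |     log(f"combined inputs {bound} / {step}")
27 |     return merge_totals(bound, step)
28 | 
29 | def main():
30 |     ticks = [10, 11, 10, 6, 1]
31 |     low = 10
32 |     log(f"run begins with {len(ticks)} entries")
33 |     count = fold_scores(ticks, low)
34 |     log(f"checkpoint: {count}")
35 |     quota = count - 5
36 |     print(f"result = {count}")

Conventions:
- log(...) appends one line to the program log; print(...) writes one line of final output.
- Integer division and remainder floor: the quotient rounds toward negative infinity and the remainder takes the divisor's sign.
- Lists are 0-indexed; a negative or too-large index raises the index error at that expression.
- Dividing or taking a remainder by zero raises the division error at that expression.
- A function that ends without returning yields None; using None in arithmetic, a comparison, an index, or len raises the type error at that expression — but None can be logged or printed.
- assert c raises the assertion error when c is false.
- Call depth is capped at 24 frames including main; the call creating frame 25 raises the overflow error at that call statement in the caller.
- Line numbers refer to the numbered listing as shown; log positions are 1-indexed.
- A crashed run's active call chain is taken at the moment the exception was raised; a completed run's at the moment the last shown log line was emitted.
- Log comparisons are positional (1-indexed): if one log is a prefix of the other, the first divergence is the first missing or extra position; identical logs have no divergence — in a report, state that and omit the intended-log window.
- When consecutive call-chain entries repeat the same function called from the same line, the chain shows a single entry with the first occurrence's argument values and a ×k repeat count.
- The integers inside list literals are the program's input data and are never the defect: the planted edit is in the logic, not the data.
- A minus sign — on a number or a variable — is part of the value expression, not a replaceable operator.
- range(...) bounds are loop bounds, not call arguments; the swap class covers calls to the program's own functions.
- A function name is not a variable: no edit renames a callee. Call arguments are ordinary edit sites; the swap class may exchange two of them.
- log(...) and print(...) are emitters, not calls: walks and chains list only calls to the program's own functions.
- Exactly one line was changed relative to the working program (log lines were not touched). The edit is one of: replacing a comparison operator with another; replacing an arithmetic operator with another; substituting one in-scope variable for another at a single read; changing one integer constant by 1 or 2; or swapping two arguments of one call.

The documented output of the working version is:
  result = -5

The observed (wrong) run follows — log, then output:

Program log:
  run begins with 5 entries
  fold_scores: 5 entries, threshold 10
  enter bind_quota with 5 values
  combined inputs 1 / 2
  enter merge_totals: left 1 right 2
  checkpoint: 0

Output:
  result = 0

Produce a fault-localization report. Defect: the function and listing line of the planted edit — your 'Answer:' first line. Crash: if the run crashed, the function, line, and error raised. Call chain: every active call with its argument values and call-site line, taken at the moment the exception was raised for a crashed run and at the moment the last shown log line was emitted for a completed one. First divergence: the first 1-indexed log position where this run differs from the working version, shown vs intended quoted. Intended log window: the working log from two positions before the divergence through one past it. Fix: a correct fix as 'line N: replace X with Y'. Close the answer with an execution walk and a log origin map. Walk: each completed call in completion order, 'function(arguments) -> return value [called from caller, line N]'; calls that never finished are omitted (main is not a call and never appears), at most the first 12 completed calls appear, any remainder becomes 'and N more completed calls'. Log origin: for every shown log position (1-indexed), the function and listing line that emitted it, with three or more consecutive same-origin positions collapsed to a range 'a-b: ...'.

Answer: the defect is in main at line 36.
Key observation: Every logged value matches the working version; the printed result is what differs.
Call chain: main.
First divergence: none — the logs agree in full.
Execution walk:
  bind_quota([10, 11, 10, 6, 1]) -> 1  [called from fold_scores, line 24]
  audit_lot([10, 11, 10, 6, 1], 10) -> 2  [called from fold_scores, line 25]
  merge_totals(1, 2) -> 0  [called from fold_scores, line 27]
  fold_scores([10, 11, 10, 6, 1], 10) -> 0  [called from main, line 33]
Origin of each log line:
  1: emitted by main (line 32)
  2: emitted by fold_scores (line 23)
  3: emitted by bind_quota (line 2)
  4: emitted by fold_scores (line 26)
  5: emitted by merge_totals (line 17)
  6: emitted by main (line 34)
A correct fix: line 36: replace `count` with `quota`.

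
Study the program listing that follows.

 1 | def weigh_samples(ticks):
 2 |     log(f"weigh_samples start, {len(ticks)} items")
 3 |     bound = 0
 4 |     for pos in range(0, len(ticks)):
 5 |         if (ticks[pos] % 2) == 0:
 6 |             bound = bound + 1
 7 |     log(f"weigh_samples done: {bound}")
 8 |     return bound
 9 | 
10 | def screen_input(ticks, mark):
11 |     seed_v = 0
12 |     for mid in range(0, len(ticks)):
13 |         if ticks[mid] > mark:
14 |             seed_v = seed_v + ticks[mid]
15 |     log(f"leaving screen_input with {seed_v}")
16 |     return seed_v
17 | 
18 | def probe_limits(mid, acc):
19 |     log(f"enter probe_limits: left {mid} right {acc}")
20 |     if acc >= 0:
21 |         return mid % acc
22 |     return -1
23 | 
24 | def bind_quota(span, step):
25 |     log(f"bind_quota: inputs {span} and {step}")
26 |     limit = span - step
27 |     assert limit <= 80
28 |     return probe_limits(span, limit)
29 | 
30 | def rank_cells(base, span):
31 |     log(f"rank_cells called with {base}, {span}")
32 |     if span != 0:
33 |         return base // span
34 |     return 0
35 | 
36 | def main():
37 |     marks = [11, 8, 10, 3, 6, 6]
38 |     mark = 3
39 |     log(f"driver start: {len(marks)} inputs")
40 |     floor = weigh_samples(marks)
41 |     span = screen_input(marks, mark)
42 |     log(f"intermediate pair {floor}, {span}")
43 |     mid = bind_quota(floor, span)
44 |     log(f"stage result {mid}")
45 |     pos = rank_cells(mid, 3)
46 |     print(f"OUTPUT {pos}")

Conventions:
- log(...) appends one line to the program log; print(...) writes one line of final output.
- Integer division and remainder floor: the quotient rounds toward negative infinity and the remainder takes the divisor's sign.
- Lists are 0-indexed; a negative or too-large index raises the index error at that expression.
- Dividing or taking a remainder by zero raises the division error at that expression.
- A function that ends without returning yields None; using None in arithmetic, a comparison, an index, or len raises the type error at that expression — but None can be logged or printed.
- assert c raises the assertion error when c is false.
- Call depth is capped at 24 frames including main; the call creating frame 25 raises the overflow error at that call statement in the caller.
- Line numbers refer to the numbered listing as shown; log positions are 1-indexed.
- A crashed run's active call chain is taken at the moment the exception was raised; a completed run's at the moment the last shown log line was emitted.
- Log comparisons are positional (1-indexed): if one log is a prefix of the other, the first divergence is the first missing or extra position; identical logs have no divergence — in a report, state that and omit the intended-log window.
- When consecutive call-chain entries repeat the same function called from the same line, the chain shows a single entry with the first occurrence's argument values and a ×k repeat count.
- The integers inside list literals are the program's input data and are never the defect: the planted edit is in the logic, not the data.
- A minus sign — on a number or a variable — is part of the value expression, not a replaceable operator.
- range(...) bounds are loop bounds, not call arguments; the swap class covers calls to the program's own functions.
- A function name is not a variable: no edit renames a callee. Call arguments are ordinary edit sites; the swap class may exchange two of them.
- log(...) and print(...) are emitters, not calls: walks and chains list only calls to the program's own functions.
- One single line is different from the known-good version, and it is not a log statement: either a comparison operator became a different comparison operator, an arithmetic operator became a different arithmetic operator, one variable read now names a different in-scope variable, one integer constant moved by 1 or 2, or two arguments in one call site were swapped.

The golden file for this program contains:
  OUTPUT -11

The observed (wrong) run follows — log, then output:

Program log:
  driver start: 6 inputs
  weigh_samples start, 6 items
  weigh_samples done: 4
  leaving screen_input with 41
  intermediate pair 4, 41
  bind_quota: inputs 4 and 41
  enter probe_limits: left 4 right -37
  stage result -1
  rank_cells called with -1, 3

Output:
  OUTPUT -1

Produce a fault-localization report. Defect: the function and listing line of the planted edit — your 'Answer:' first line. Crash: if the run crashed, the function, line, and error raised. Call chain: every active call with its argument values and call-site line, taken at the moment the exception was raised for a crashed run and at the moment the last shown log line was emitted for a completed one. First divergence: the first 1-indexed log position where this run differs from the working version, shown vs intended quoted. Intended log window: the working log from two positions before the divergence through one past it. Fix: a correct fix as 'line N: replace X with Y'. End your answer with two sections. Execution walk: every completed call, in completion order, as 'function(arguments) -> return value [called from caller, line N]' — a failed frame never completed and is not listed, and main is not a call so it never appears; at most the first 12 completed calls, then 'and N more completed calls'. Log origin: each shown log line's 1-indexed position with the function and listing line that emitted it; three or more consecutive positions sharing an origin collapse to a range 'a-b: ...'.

Answer: the defect is in probe_limits at line 20.
Key fact: At log position 8 the runs split — shown 'stage result -1', but the working version logs 'stage result -33'.
Call chain: main -> rank_cells(-1, 3) (called at line 45).
First divergence: at position 8 the run shows 'stage result -1' where the working version logs 'stage result -33'.
Intended log window:
  6: bind_quota: inputs 4 and 41
  7: enter probe_limits: left 4 right -37
  8: stage result -33
  9: rank_cells called with -33, 3
Execution walk:
  weigh_samples([11, 8, 10, 3, 6, 6]) -> 4  [called from main, line 40]
  screen_input([11, 8, 10, 3, 6, 6], 3) -> 41  [called from main, line 41]
  probe_limits(4, -37) -> -1  [called from bind_quota, line 28]
  bind_quota(4, 41) -> -1  [called from main, line 43]
  rank_cells(-1, 3) -> -1  [called from main, line 45]
Log origin:
  1 — main, line 39
  2 — weigh_samples, line 2
  3 — weigh_samples, line 7
  4 — screen_input, line 15
  5 — main, line 42
  6 — bind_quota, line 25
  7 — probe_limits, line 19
  8 — main, line 44
  9 — rank_cells, line 31
A correct fix: line 20: replace `>=` with `!=`.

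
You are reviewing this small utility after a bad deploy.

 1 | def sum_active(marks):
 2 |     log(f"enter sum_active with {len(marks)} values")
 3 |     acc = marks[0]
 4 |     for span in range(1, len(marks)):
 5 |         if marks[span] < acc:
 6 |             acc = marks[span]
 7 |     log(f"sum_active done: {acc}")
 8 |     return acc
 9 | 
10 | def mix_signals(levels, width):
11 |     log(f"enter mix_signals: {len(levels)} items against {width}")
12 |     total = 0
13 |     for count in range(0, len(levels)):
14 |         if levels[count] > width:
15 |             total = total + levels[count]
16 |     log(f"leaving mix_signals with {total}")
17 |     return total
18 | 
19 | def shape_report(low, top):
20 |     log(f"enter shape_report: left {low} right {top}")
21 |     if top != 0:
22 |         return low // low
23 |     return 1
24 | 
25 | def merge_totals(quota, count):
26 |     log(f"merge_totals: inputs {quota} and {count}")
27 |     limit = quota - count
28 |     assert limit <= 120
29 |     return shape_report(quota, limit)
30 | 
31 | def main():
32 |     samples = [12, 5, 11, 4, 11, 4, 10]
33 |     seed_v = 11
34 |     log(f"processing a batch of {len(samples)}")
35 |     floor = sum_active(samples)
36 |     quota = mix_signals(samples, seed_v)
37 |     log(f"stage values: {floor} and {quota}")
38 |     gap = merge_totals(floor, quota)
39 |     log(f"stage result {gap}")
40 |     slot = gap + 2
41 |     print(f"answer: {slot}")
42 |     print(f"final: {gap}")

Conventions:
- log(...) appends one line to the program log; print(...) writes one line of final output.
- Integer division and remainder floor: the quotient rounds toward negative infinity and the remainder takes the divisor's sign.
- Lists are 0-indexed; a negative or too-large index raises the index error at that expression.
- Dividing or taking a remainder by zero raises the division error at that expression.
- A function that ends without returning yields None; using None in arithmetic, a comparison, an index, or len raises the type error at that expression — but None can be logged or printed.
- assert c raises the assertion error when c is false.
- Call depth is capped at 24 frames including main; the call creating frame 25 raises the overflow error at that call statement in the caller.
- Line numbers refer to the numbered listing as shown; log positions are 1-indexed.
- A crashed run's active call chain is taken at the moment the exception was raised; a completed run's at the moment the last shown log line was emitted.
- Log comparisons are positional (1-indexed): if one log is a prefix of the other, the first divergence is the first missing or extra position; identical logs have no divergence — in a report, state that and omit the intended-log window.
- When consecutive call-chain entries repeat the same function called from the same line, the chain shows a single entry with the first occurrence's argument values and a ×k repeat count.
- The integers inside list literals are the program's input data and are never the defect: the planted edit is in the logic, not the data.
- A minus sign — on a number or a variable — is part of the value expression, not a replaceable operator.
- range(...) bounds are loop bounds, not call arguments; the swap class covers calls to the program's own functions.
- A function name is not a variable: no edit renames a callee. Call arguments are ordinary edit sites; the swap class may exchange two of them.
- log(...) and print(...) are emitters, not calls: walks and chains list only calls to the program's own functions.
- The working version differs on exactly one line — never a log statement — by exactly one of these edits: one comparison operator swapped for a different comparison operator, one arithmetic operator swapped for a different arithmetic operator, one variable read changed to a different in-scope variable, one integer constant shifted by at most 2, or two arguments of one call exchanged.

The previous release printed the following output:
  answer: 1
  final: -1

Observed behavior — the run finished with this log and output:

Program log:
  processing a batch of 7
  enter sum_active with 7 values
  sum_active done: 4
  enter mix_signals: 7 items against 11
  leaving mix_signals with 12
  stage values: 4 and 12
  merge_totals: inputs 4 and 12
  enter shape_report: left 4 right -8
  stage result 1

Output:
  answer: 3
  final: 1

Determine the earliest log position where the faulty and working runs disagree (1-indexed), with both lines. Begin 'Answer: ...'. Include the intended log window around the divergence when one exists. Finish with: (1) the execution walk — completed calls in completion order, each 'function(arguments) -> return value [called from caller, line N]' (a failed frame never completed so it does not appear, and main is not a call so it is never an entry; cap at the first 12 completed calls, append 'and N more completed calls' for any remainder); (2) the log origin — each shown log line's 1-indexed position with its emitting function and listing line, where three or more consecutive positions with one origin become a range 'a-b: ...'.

Answer: at position 9 the run shows 'stage result 1' where the working version logs 'stage result -1'.
Intended log window:
  7: merge_totals: inputs 4 and 12
  8: enter shape_report: left 4 right -8
  9: stage result -1
Execution walk:
  sum_active([12, 5, 11, 4, 11, 4, 10]) -> 4  [called from main, line 35]
  mix_signals([12, 5, 11, 4, 11, 4, 10], 11) -> 12  [called from main, line 36]
  shape_report(4, -8) -> 1  [called from merge_totals, line 29]
  merge_totals(4, 12) -> 1  [called from main, line 38]
Log line origins:
  1: emitted by main (line 34)
  2: emitted by sum_active (line 2)
  3: emitted by sum_active (line 7)
  4: emitted by mix_signals (line 11)
  5: emitted by mix_signals (line 16)
  6: emitted by main (line 37)
  7: emitted by merge_totals (line 26)
  8: emitted by shape_report (line 20)
  9: emitted by main (line 39)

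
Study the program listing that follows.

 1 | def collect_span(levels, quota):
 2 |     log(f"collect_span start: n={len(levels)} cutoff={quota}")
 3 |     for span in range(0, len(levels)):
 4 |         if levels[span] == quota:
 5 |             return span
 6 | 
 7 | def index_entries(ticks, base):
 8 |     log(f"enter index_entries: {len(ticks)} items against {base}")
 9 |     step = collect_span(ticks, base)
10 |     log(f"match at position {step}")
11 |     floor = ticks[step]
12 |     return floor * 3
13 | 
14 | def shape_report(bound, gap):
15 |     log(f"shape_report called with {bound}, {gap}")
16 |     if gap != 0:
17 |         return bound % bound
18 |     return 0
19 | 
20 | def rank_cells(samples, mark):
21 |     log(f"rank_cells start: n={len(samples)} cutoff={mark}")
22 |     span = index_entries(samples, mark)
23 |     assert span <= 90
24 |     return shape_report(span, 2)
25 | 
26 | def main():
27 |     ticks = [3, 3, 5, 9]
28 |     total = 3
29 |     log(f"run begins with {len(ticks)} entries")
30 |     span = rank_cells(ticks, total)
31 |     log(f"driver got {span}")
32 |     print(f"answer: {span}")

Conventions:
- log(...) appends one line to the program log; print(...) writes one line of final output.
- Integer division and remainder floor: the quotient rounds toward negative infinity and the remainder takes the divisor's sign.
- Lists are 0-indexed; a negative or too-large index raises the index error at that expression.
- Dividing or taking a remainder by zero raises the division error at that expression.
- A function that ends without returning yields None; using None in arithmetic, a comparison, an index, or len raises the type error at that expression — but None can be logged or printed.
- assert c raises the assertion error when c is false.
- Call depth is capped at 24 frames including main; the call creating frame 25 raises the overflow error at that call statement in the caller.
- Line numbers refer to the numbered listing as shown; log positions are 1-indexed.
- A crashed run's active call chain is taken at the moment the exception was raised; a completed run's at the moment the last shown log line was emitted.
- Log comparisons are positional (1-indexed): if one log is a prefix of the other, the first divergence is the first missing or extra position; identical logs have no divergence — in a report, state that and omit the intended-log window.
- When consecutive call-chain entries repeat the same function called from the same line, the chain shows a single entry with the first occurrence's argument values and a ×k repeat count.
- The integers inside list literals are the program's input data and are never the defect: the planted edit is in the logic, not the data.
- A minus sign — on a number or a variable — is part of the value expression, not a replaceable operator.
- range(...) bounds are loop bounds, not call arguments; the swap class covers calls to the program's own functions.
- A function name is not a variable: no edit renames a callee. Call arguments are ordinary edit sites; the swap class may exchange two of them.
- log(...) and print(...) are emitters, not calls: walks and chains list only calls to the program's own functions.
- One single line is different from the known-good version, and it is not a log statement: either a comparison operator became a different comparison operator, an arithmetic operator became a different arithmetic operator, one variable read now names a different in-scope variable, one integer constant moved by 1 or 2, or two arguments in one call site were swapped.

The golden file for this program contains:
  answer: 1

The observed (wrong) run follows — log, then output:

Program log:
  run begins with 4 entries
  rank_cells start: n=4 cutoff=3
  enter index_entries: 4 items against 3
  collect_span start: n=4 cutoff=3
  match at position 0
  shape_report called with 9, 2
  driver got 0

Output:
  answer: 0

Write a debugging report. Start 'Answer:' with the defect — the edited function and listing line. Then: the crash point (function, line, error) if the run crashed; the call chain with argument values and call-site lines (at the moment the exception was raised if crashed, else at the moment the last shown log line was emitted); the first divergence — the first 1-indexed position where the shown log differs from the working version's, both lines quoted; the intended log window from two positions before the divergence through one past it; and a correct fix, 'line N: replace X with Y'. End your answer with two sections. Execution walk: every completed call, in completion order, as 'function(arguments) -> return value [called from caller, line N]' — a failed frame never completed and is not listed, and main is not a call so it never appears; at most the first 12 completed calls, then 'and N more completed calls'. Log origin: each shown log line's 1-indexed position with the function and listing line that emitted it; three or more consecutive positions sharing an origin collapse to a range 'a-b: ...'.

Answer: the defect is in shape_report at line 17.
Key fact: Log line 7 is where behavior first shows: 'driver got 0' appears instead of 'driver got 1'.
Call chain: main.
First divergence: position 7; shown 'driver got 0' vs intended 'driver got 1'.
Intended log window:
  5: match at position 0
  6: shape_report called with 9, 2
  7: driver got 1
Execution walk:
  collect_span([3, 3, 5, 9], 3) -> 0  [called from index_entries, line 9]
  index_entries([3, 3, 5, 9], 3) -> 9  [called from rank_cells, line 22]
  shape_report(9, 2) -> 0  [called from rank_cells, line 24]
  rank_cells([3, 3, 5, 9], 3) -> 0  [called from main, line 30]
Log line origins:
  1: from main, line 29
  2: from rank_cells, line 21
  3: from index_entries, line 8
  4: from collect_span, line 2
  5: from index_entries, line 10
  6: from shape_report, line 15
  7: from main, line 31
A correct fix: line 17: replace `bound % bound` with `bound % gap`.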